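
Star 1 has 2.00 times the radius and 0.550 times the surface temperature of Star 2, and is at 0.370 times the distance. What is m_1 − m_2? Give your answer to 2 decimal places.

L_1/L_2 = (2.00)²(0.550)⁴ = 0.3660.
F_1/F_2 = (L_1/L_2)/(d_1/d_2)² = 0.3660/0.1369 = 2.674.
m_1 − m_2 = −2.5 log₁₀(2.674) = -1.07.

-1.07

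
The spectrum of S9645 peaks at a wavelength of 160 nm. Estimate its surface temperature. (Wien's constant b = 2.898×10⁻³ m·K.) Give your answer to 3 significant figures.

T = b/λ_max = 2.898×10⁻³ / (160×10⁻⁹) = 1.811×10^4 K.

1.81×10^4 K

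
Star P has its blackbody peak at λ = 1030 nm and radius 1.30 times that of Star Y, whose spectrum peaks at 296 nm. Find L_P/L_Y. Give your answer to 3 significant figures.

Wien's law gives T ∝ 1/λ_max, so T_P/T_Y = λ_Y/λ_P = 296/1030 = 0.2874.
Then L ∝ R²T⁴ gives L_P/L_Y = (1.30)² × (0.2874)⁴ = 1.690 × 0.006821 = 0.01153.

0.0115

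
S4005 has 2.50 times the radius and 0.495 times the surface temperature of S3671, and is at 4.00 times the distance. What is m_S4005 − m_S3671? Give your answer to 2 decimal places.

4.07

L_S4005/L_S3671 = (2.50)²(0.495)⁴ = 0.3752.
F_S4005/F_S3671 = (L_S4005/L_S3671)/(d_S4005/d_S3671)² = 0.3752/16.00 = 0.02345.
m_S4005 − m_S3671 = −2.5 log₁₀(0.02345) = 4.07.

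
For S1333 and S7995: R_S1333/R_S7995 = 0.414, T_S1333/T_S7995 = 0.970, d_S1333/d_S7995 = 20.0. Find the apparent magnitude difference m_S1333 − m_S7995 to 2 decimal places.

L_S1333/L_S7995 = (0.414)²(0.970)⁴ = 0.1517.
F_S1333/F_S7995 = (L_S1333/L_S7995)/(d_S1333/d_S7995)² = 0.1517/400.0 = 3.793×10^-4.
m_S1333 − m_S7995 = −2.5 log₁₀(3.793×10^-4) = 8.55.

8.55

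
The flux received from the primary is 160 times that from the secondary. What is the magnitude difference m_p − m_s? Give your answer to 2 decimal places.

m_p − m_s = −2.5 log₁₀(F_p/F_s) = −2.5 log₁₀(160) = −2.5 × (2.204) = -5.510.

-5.51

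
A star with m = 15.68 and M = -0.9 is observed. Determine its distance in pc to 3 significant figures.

m − M = 5 log₁₀(d/10 pc)
15.68 − (-0.9) = 16.58 = 5 log₁₀(d/10)
d = 10 × 10^(16.58/5) = 10 × 10^3.316 = 2.070×10^4 pc.

2.07×10^4 pc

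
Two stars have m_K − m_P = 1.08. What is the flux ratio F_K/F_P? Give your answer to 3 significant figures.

0.370

F_K/F_P = 10^(−(m_K − m_P)/2.5) = 10^(-1.08/2.5) = 10^-0.432 = 0.3698.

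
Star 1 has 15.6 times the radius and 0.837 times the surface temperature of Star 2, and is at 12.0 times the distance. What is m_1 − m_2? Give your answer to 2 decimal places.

0.20

L_1/L_2 = (15.6)²(0.837)⁴ = 119.4.
F_1/F_2 = (L_1/L_2)/(d_1/d_2)² = 119.4/144.0 = 0.8294.
m_1 − m_2 = −2.5 log₁₀(0.8294) = 0.20.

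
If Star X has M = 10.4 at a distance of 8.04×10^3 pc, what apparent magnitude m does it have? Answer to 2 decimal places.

24.93

m = M + 5 log₁₀(d/10 pc) = 10.4 + 5 log₁₀(8.04×10^3/10)
  = 10.4 + 5 × 2.905 = 10.4 + 14.53 = 24.93.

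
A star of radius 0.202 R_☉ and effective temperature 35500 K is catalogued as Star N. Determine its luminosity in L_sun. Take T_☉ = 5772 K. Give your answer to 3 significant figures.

L/L_☉ = (R/R_☉)² (T/T_☉)⁴ = (0.202)² × (35500/5772)⁴
       = 0.04080 × (6.150)⁴ = 0.04080 × 1431 = 58.39.

58.4 L_sun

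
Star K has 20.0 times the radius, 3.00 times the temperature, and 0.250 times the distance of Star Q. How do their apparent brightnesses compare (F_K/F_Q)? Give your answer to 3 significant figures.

5.18×10^5

L_K/L_Q = (R_K/R_Q)²(T_K/T_Q)⁴ = (20.0)² × (3.00)⁴ = 3.240×10^4.
F_K/F_Q = (L_K/L_Q)/(d_K/d_Q)² = 3.240×10^4 / (0.250)² = 5.184×10^5.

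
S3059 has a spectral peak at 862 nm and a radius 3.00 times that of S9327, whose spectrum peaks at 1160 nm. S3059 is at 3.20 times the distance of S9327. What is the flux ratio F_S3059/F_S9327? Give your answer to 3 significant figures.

Wien's law: T_S3059/T_S9327 = λ_S9327/λ_S3059 = 1160/862 = 1.346.
L_S3059/L_S9327 = (R_S3059/R_S9327)²(T_S3059/T_S9327)⁴ = (3.00)²(1.346)⁴ = 29.52.
F_S3059/F_S9327 = (L_S3059/L_S9327)/(d_S3059/d_S9327)² = 29.52/(3.20)² = 2.882.

2.88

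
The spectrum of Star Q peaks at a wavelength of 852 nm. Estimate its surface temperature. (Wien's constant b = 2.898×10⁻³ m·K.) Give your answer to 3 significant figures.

3.40×10^3 K

T = b/λ_max = 2.898×10⁻³ / (852×10⁻⁹) = 3401 K.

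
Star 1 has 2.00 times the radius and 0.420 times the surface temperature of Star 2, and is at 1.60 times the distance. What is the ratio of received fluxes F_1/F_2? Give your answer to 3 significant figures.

0.0486

L_1/L_2 = (R_1/R_2)²(T_1/T_2)⁴ = (2.00)² × (0.420)⁴ = 0.1245.
F_1/F_2 = (L_1/L_2)/(d_1/d_2)² = 0.1245 / (1.60)² = 0.04862.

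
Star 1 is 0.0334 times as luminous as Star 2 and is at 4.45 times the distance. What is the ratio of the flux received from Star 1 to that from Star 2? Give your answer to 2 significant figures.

F = L/(4πd²), so F_1/F_2 = (L_1/L_2) / (d_1/d_2)²
= 0.0334 / (4.45)² = 0.0334 / 19.80 = 0.001687.

0.0017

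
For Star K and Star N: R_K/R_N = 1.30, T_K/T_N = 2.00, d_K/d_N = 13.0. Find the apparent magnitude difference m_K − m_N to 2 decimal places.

1.99

L_K/L_N = (1.30)²(2.00)⁴ = 27.04.
F_K/F_N = (L_K/L_N)/(d_K/d_N)² = 27.04/169.0 = 0.1600.
m_K − m_N = −2.5 log₁₀(0.1600) = 1.99.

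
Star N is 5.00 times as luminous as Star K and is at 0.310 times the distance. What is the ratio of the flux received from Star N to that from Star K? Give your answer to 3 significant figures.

52.0

F = L/(4πd²), so F_N/F_K = (L_N/L_K) / (d_N/d_K)²
= 5.00 / (0.310)² = 5.00 / 0.09610 = 52.03.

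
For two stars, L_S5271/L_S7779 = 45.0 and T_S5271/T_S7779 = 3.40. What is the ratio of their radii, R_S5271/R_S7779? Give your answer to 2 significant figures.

L ∝ R²T⁴ gives R ∝ √L / T², so
R_S5271/R_S7779 = √(45.0) / (3.40)² = 6.708 / 11.56 = 0.5803.

0.58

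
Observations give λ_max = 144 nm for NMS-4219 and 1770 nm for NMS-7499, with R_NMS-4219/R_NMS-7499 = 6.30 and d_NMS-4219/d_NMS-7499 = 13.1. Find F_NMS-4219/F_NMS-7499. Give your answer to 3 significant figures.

5.28×10^3

Wien's law: T_NMS-4219/T_NMS-7499 = λ_NMS-7499/λ_NMS-4219 = 1770/144 = 12.29.
L_NMS-4219/L_NMS-7499 = (R_NMS-4219/R_NMS-7499)²(T_NMS-4219/T_NMS-7499)⁴ = (6.30)²(12.29)⁴ = 9.060×10^5.
F_NMS-4219/F_NMS-7499 = (L_NMS-4219/L_NMS-7499)/(d_NMS-4219/d_NMS-7499)² = 9.060×10^5/(13.1)² = 5279.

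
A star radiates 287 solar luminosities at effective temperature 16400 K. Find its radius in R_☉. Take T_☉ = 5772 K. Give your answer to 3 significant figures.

2.10 R_☉

R/R_☉ = √(L/L_☉) / (T/T_☉)² = √(287) / (2.841)²
       = 16.94 / 8.073 = 2.098.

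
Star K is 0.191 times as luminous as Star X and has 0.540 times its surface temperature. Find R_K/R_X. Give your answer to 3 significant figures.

1.50

L ∝ R²T⁴ gives R ∝ √L / T², so
R_K/R_X = √(0.191) / (0.540)² = 0.4370 / 0.2916 = 1.499.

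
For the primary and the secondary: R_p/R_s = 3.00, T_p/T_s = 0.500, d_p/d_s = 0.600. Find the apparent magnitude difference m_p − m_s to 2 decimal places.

L_p/L_s = (3.00)²(0.500)⁴ = 0.5625.
F_p/F_s = (L_p/L_s)/(d_p/d_s)² = 0.5625/0.3600 = 1.562.
m_p − m_s = −2.5 log₁₀(1.562) = -0.48.

-0.48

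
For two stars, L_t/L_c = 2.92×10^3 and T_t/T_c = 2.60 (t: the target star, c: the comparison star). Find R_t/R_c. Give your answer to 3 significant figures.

7.99

L ∝ R²T⁴ gives R ∝ √L / T², so
R_t/R_c = √(2.92×10^3) / (2.60)² = 54.04 / 6.760 = 7.994.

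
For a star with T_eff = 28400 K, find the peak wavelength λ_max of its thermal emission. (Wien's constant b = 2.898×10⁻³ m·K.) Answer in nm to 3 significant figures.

102 nm

λ_max = b/T = 2.898×10⁻³ / 28400 = 1.02×10^-7 m = 102.0 nm.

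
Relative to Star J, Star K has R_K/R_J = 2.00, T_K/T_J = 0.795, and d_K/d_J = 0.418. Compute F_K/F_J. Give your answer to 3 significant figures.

9.14

L_K/L_J = (R_K/R_J)²(T_K/T_J)⁴ = (2.00)² × (0.795)⁴ = 1.598.
F_K/F_J = (L_K/L_J)/(d_K/d_J)² = 1.598 / (0.418)² = 9.145.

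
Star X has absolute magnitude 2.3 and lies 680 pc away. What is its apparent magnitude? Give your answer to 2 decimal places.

m = M + 5 log₁₀(d/10 pc) = 2.3 + 5 log₁₀(680/10)
  = 2.3 + 5 × 1.833 = 2.3 + 9.16 = 11.46.

11.46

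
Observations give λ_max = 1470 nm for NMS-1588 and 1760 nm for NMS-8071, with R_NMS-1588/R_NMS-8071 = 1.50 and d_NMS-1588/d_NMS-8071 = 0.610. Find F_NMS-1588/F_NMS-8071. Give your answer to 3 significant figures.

Wien's law: T_NMS-1588/T_NMS-8071 = λ_NMS-8071/λ_NMS-1588 = 1760/1470 = 1.197.
L_NMS-1588/L_NMS-8071 = (R_NMS-1588/R_NMS-8071)²(T_NMS-1588/T_NMS-8071)⁴ = (1.50)²(1.197)⁴ = 4.623.
F_NMS-1588/F_NMS-8071 = (L_NMS-1588/L_NMS-8071)/(d_NMS-1588/d_NMS-8071)² = 4.623/(0.610)² = 12.43.

12.4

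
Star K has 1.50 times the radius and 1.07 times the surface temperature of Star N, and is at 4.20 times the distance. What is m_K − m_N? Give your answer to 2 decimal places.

1.94

L_K/L_N = (1.50)²(1.07)⁴ = 2.949.
F_K/F_N = (L_K/L_N)/(d_K/d_N)² = 2.949/17.64 = 0.1672.
m_K − m_N = −2.5 log₁₀(0.1672) = 1.94.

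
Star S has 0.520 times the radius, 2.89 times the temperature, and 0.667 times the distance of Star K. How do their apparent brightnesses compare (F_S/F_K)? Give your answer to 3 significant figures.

L_S/L_K = (R_S/R_K)²(T_S/T_K)⁴ = (0.520)² × (2.89)⁴ = 18.86.
F_S/F_K = (L_S/L_K)/(d_S/d_K)² = 18.86 / (0.667)² = 42.40.

42.4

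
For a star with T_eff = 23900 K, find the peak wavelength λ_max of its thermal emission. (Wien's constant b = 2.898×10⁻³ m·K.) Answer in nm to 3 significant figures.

λ_max = b/T = 2.898×10⁻³ / 23900 = 1.21×10^-7 m = 121.3 nm.

121 nm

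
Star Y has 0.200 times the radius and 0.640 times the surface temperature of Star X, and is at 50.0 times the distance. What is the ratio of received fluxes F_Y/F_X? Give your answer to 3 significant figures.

L_Y/L_X = (R_Y/R_X)²(T_Y/T_X)⁴ = (0.200)² × (0.640)⁴ = 0.006711.
F_Y/F_X = (L_Y/L_X)/(d_Y/d_X)² = 0.006711 / (50.0)² = 2.684×10^-6.

2.68×10^-6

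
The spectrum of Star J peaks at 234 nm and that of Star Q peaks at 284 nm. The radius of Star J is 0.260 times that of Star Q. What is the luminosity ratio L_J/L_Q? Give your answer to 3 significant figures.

0.147

Wien's law gives T ∝ 1/λ_max, so T_J/T_Q = λ_Q/λ_J = 284/234 = 1.214.
Then L ∝ R²T⁴ gives L_J/L_Q = (0.260)² × (1.214)⁴ = 0.06760 × 2.170 = 0.1467.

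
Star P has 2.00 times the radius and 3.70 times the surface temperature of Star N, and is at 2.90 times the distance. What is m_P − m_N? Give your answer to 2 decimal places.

L_P/L_N = (2.00)²(3.70)⁴ = 749.7.
F_P/F_N = (L_P/L_N)/(d_P/d_N)² = 749.7/8.410 = 89.14.
m_P − m_N = −2.5 log₁₀(89.14) = -4.88.

-4.88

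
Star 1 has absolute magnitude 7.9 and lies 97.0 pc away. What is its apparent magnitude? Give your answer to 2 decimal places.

12.83

m = M + 5 log₁₀(d/10 pc) = 7.9 + 5 log₁₀(97.0/10)
  = 7.9 + 5 × 0.987 = 7.9 + 4.93 = 12.83.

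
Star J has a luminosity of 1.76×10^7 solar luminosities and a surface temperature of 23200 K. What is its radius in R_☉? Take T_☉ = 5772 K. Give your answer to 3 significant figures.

R/R_☉ = √(L/L_☉) / (T/T_☉)² = √(1.76×10^7) / (4.019)²
       = 4195 / 16.16 = 259.7.

260 R_☉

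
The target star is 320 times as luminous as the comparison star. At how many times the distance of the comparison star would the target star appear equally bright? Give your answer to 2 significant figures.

Equal flux requires L_t/d_t² = L_c/d_c², so d_t/d_c = √(L_t/L_c)
= √(320) = 17.89.

18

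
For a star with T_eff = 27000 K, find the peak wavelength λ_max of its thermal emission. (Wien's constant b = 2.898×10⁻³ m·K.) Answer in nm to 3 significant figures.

107 nm

λ_max = b/T = 2.898×10⁻³ / 27000 = 1.07×10^-7 m = 107.3 nm.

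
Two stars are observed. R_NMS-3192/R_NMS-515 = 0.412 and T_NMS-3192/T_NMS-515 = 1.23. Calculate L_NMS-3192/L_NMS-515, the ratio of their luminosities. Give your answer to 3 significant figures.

0.389

From the Stefan–Boltzmann law, L ∝ R²T⁴, so
L_NMS-3192/L_NMS-515 = (R_NMS-3192/R_NMS-515)² (T_NMS-3192/T_NMS-515)⁴ = (0.412)² × (1.23)⁴ = 0.1697 × 2.289 = 0.3885.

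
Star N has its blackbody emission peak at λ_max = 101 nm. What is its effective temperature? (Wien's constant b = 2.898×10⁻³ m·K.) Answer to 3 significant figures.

T = b/λ_max = 2.898×10⁻³ / (101×10⁻⁹) = 2.869×10^4 K.

2.87×10^4 K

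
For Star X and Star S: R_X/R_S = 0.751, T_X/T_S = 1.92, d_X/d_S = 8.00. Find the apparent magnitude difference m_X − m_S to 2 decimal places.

2.30

L_X/L_S = (0.751)²(1.92)⁴ = 7.665.
F_X/F_S = (L_X/L_S)/(d_X/d_S)² = 7.665/64.00 = 0.1198.
m_X − m_S = −2.5 log₁₀(0.1198) = 2.30.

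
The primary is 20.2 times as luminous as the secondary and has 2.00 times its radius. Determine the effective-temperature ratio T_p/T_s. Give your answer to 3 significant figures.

L ∝ R²T⁴ gives T ∝ (L/R²)^(1/4), so
T_p/T_s = (20.2 / 2.00²)^(1/4) = (5.050)^(1/4) = 1.499.

1.50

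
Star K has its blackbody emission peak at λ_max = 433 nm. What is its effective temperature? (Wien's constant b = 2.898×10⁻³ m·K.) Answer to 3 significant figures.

T = b/λ_max = 2.898×10⁻³ / (433×10⁻⁹) = 6693 K.

6.69×10^3 K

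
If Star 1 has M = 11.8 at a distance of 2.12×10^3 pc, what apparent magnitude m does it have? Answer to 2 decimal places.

23.43

m = M + 5 log₁₀(d/10 pc) = 11.8 + 5 log₁₀(2.12×10^3/10)
  = 11.8 + 5 × 2.326 = 11.8 + 11.63 = 23.43.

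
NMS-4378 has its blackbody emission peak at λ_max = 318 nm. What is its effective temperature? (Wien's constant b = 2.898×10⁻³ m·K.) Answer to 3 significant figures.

9.11×10^3 K

T = b/λ_max = 2.898×10⁻³ / (318×10⁻⁹) = 9113 K.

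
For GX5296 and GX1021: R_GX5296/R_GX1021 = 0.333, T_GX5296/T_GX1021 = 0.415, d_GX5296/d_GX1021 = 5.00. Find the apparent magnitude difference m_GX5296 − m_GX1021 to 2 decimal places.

9.70

L_GX5296/L_GX1021 = (0.333)²(0.415)⁴ = 0.003289.
F_GX5296/F_GX1021 = (L_GX5296/L_GX1021)/(d_GX5296/d_GX1021)² = 0.003289/25.00 = 1.316×10^-4.
m_GX5296 − m_GX1021 = −2.5 log₁₀(1.316×10^-4) = 9.70.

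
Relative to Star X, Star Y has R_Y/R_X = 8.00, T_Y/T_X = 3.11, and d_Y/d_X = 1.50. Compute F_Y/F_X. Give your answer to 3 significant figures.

2.66×10^3

L_Y/L_X = (R_Y/R_X)²(T_Y/T_X)⁴ = (8.00)² × (3.11)⁴ = 5987.
F_Y/F_X = (L_Y/L_X)/(d_Y/d_X)² = 5987 / (1.50)² = 2661.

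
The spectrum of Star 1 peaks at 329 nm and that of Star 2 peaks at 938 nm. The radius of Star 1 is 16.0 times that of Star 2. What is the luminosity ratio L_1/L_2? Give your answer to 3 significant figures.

Wien's law gives T ∝ 1/λ_max, so T_1/T_2 = λ_2/λ_1 = 938/329 = 2.851.
Then L ∝ R²T⁴ gives L_1/L_2 = (16.0)² × (2.851)⁴ = 256.0 × 66.07 = 1.691×10^4.

1.69×10^4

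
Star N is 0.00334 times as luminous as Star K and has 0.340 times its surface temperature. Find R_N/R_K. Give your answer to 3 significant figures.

0.500

L ∝ R²T⁴ gives R ∝ √L / T², so
R_N/R_K = √(0.00334) / (0.340)² = 0.05779 / 0.1156 = 0.4999.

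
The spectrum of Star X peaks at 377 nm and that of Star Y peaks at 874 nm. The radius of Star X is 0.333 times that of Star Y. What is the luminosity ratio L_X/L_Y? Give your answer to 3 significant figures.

Wien's law gives T ∝ 1/λ_max, so T_X/T_Y = λ_Y/λ_X = 874/377 = 2.318.
Then L ∝ R²T⁴ gives L_X/L_Y = (0.333)² × (2.318)⁴ = 0.1109 × 28.89 = 3.203.

3.20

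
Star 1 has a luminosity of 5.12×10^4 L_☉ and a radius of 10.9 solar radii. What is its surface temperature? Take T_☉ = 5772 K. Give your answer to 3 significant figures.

2.63×10^4 K

T/T_☉ = (L/L_☉)^(1/4) / (R/R_☉)^(1/2)
T = 5772 × (5.12×10^4)^(1/4) / √(10.9) = 5772 × 15.04 / 3.302 = 2.630×10^4 K.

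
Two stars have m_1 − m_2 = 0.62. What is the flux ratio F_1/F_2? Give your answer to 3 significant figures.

0.565

F_1/F_2 = 10^(−(m_1 − m_2)/2.5) = 10^(-0.62/2.5) = 10^-0.248 = 0.5649.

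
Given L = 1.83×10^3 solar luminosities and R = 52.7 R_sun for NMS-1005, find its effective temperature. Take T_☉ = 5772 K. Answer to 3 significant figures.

5.20×10^3 K

T/T_☉ = (L/L_☉)^(1/4) / (R/R_☉)^(1/2)
T = 5772 × (1.83×10^3)^(1/4) / √(52.7) = 5772 × 6.541 / 7.259 = 5200 K.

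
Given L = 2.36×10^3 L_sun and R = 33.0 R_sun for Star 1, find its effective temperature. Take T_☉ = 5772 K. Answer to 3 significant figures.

T/T_☉ = (L/L_☉)^(1/4) / (R/R_☉)^(1/2)
T = 5772 × (2.36×10^3)^(1/4) / √(33.0) = 5772 × 6.970 / 5.745 = 7003 K.

7.00×10^3 K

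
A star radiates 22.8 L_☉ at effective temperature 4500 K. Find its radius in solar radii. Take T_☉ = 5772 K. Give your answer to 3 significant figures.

R/R_☉ = √(L/L_☉) / (T/T_☉)² = √(22.8) / (0.7796)²
       = 4.775 / 0.6078 = 7.856.

7.86 solar radii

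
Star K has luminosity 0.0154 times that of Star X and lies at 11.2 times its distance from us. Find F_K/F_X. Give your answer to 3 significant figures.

1.23×10^-4

F = L/(4πd²), so F_K/F_X = (L_K/L_X) / (d_K/d_X)²
= 0.0154 / (11.2)² = 0.0154 / 125.4 = 1.228×10^-4.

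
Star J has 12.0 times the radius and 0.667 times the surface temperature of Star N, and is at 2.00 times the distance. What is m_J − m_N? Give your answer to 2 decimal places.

-2.13

L_J/L_N = (12.0)²(0.667)⁴ = 28.50.
F_J/F_N = (L_J/L_N)/(d_J/d_N)² = 28.50/4.000 = 7.125.
m_J − m_N = −2.5 log₁₀(7.125) = -2.13.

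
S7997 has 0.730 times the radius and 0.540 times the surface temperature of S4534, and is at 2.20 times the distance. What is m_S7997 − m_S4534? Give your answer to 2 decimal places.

L_S7997/L_S4534 = (0.730)²(0.540)⁴ = 0.04531.
F_S7997/F_S4534 = (L_S7997/L_S4534)/(d_S7997/d_S4534)² = 0.04531/4.840 = 0.009362.
m_S7997 − m_S4534 = −2.5 log₁₀(0.009362) = 5.07.

5.07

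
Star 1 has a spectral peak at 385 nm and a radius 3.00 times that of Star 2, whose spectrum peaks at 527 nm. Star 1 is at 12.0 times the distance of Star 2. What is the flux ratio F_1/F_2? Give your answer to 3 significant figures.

0.219

Wien's law: T_1/T_2 = λ_2/λ_1 = 527/385 = 1.369.
L_1/L_2 = (R_1/R_2)²(T_1/T_2)⁴ = (3.00)²(1.369)⁴ = 31.60.
F_1/F_2 = (L_1/L_2)/(d_1/d_2)² = 31.60/(12.0)² = 0.2194.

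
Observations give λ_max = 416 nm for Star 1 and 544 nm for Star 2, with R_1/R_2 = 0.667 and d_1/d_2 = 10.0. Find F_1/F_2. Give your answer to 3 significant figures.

Wien's law: T_1/T_2 = λ_2/λ_1 = 544/416 = 1.308.
L_1/L_2 = (R_1/R_2)²(T_1/T_2)⁴ = (0.667)²(1.308)⁴ = 1.301.
F_1/F_2 = (L_1/L_2)/(d_1/d_2)² = 1.301/(10.0)² = 0.01301.

0.0130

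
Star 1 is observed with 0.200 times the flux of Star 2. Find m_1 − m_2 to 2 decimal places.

1.75

m_1 − m_2 = −2.5 log₁₀(F_1/F_2) = −2.5 log₁₀(0.200) = −2.5 × (-0.699) = 1.747.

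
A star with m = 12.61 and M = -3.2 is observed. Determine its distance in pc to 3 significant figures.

m − M = 5 log₁₀(d/10 pc)
12.61 − (-3.2) = 15.81 = 5 log₁₀(d/10)
d = 10 × 10^(15.81/5) = 10 × 10^3.162 = 1.452×10^4 pc.

1.45×10^4 pc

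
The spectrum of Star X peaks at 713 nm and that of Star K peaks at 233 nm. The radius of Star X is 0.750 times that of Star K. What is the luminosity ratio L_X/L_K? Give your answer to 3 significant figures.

Wien's law gives T ∝ 1/λ_max, so T_X/T_K = λ_K/λ_X = 233/713 = 0.3268.
Then L ∝ R²T⁴ gives L_X/L_K = (0.750)² × (0.3268)⁴ = 0.5625 × 0.01140 = 0.006415.

0.00641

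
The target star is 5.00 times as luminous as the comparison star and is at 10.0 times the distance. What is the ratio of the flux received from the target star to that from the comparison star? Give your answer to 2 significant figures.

0.050

F = L/(4πd²), so F_t/F_c = (L_t/L_c) / (d_t/d_c)²
= 5.00 / (10.0)² = 5.00 / 100.0 = 0.05000.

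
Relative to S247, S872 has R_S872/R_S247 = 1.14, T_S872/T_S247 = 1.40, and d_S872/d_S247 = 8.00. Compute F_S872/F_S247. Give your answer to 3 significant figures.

L_S872/L_S247 = (R_S872/R_S247)²(T_S872/T_S247)⁴ = (1.14)² × (1.40)⁴ = 4.993.
F_S872/F_S247 = (L_S872/L_S247)/(d_S872/d_S247)² = 4.993 / (8.00)² = 0.07801.

0.0780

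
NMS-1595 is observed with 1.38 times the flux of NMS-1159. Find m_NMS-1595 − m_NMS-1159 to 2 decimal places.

-0.35

m_NMS-1595 − m_NMS-1159 = −2.5 log₁₀(F_NMS-1595/F_NMS-1159) = −2.5 log₁₀(1.38) = −2.5 × (0.140) = -0.350.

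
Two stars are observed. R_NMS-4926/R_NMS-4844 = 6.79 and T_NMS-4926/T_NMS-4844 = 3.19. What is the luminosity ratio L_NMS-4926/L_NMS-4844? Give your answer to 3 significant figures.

4.77×10^3

From the Stefan–Boltzmann law, L ∝ R²T⁴, so
L_NMS-4926/L_NMS-4844 = (R_NMS-4926/R_NMS-4844)² (T_NMS-4926/T_NMS-4844)⁴ = (6.79)² × (3.19)⁴ = 46.10 × 103.6 = 4774.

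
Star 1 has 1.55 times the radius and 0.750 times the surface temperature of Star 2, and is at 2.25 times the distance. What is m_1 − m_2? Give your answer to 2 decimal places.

2.06

L_1/L_2 = (1.55)²(0.750)⁴ = 0.7602.
F_1/F_2 = (L_1/L_2)/(d_1/d_2)² = 0.7602/5.062 = 0.1502.
m_1 − m_2 = −2.5 log₁₀(0.1502) = 2.06.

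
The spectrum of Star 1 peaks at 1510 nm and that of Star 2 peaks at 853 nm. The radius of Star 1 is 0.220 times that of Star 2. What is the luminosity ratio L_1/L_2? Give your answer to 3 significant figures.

0.00493

Wien's law gives T ∝ 1/λ_max, so T_1/T_2 = λ_2/λ_1 = 853/1510 = 0.5649.
Then L ∝ R²T⁴ gives L_1/L_2 = (0.220)² × (0.5649)⁴ = 0.04840 × 0.1018 = 0.004929.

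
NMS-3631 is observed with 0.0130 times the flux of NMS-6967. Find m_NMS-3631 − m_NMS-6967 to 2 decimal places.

4.72

m_NMS-3631 − m_NMS-6967 = −2.5 log₁₀(F_NMS-3631/F_NMS-6967) = −2.5 log₁₀(0.0130) = −2.5 × (-1.886) = 4.715.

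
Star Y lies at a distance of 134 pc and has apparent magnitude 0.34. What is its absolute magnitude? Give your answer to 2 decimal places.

-5.30

M = m − 5 log₁₀(d/10 pc) = 0.34 − 5 log₁₀(134/10)
  = 0.34 − 5 × 1.127 = 0.34 − 5.64 = -5.30.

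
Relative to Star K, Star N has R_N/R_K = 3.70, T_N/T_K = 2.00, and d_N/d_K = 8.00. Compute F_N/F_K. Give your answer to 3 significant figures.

3.42

L_N/L_K = (R_N/R_K)²(T_N/T_K)⁴ = (3.70)² × (2.00)⁴ = 219.0.
F_N/F_K = (L_N/L_K)/(d_N/d_K)² = 219.0 / (8.00)² = 3.423.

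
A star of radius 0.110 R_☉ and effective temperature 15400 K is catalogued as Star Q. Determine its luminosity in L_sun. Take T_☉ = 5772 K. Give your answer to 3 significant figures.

0.613 L_sun

L/L_☉ = (R/R_☉)² (T/T_☉)⁴ = (0.110)² × (15400/5772)⁴
       = 0.01210 × (2.668)⁴ = 0.01210 × 50.67 = 0.6131.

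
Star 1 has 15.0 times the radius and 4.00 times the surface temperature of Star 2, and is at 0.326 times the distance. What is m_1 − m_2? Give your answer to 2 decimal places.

-14.33

L_1/L_2 = (15.0)²(4.00)⁴ = 5.760×10^4.
F_1/F_2 = (L_1/L_2)/(d_1/d_2)² = 5.760×10^4/0.1063 = 5.420×10^5.
m_1 − m_2 = −2.5 log₁₀(5.420×10^5) = -14.33.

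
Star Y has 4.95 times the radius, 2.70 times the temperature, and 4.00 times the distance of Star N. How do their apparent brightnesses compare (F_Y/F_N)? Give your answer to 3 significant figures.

L_Y/L_N = (R_Y/R_N)²(T_Y/T_N)⁴ = (4.95)² × (2.70)⁴ = 1302.
F_Y/F_N = (L_Y/L_N)/(d_Y/d_N)² = 1302 / (4.00)² = 81.39.

81.4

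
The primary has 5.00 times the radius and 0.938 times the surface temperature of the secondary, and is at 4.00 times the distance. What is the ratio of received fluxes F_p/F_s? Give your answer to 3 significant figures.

L_p/L_s = (R_p/R_s)²(T_p/T_s)⁴ = (5.00)² × (0.938)⁴ = 19.35.
F_p/F_s = (L_p/L_s)/(d_p/d_s)² = 19.35 / (4.00)² = 1.210.

1.21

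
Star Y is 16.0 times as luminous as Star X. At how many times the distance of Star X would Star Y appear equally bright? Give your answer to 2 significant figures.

4.0

Equal flux requires L_Y/d_Y² = L_X/d_X², so d_Y/d_X = √(L_Y/L_X)
= √(16.0) = 4.000.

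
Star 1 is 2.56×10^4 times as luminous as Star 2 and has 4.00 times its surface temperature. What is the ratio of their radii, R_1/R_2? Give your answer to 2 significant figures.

10

L ∝ R²T⁴ gives R ∝ √L / T², so
R_1/R_2 = √(2.56×10^4) / (4.00)² = 160.0 / 16.00 = 10.00.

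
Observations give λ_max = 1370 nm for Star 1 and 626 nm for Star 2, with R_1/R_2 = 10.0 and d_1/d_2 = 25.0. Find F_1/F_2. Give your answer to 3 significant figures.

0.00697

Wien's law: T_1/T_2 = λ_2/λ_1 = 626/1370 = 0.4569.
L_1/L_2 = (R_1/R_2)²(T_1/T_2)⁴ = (10.0)²(0.4569)⁴ = 4.359.
F_1/F_2 = (L_1/L_2)/(d_1/d_2)² = 4.359/(25.0)² = 0.006975.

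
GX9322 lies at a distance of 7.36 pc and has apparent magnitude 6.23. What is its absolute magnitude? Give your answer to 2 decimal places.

M = m − 5 log₁₀(d/10 pc) = 6.23 − 5 log₁₀(7.36/10)
  = 6.23 − 5 × -0.133 = 6.23 − -0.67 = 6.90.

6.90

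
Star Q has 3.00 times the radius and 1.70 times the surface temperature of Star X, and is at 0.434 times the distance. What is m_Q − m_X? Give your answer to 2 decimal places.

-6.50

L_Q/L_X = (3.00)²(1.70)⁴ = 75.17.
F_Q/F_X = (L_Q/L_X)/(d_Q/d_X)² = 75.17/0.1884 = 399.1.
m_Q − m_X = −2.5 log₁₀(399.1) = -6.50.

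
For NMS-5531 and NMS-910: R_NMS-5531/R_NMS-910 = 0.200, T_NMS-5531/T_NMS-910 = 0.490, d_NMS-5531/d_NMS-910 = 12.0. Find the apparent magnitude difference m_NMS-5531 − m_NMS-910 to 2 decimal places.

L_NMS-5531/L_NMS-910 = (0.200)²(0.490)⁴ = 0.002306.
F_NMS-5531/F_NMS-910 = (L_NMS-5531/L_NMS-910)/(d_NMS-5531/d_NMS-910)² = 0.002306/144.0 = 1.601×10^-5.
m_NMS-5531 − m_NMS-910 = −2.5 log₁₀(1.601×10^-5) = 11.99.

11.99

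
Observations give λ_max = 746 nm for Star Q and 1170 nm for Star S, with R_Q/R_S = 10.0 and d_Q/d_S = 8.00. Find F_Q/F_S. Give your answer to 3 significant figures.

Wien's law: T_Q/T_S = λ_S/λ_Q = 1170/746 = 1.568.
L_Q/L_S = (R_Q/R_S)²(T_Q/T_S)⁴ = (10.0)²(1.568)⁴ = 605.0.
F_Q/F_S = (L_Q/L_S)/(d_Q/d_S)² = 605.0/(8.00)² = 9.454.

9.45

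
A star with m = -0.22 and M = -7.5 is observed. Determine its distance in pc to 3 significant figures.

m − M = 5 log₁₀(d/10 pc)
-0.22 − (-7.5) = 7.28 = 5 log₁₀(d/10)
d = 10 × 10^(7.28/5) = 10 × 10^1.456 = 285.8 pc.

286 pc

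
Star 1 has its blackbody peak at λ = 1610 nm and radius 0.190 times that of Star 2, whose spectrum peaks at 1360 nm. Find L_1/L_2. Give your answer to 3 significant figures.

Wien's law gives T ∝ 1/λ_max, so T_1/T_2 = λ_2/λ_1 = 1360/1610 = 0.8447.
Then L ∝ R²T⁴ gives L_1/L_2 = (0.190)² × (0.8447)⁴ = 0.03610 × 0.5092 = 0.01838.

0.0184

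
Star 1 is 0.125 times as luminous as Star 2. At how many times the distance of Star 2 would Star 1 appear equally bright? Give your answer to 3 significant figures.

0.354

Equal flux requires L_1/d_1² = L_2/d_2², so d_1/d_2 = √(L_1/L_2)
= √(0.125) = 0.3536.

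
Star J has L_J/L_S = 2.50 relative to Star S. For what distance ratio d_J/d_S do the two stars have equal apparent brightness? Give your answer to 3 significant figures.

1.58

Equal flux requires L_J/d_J² = L_S/d_S², so d_J/d_S = √(L_J/L_S)
= √(2.50) = 1.581.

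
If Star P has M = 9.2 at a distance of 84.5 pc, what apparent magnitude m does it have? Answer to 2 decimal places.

13.83

m = M + 5 log₁₀(d/10 pc) = 9.2 + 5 log₁₀(84.5/10)
  = 9.2 + 5 × 0.927 = 9.2 + 4.63 = 13.83.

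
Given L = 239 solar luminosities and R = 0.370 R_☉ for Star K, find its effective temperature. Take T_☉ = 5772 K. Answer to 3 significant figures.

T/T_☉ = (L/L_☉)^(1/4) / (R/R_☉)^(1/2)
T = 5772 × (239)^(1/4) / √(0.370) = 5772 × 3.932 / 0.6083 = 3.731×10^4 K.

3.73×10^4 K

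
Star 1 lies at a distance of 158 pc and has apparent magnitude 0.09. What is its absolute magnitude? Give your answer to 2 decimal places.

M = m − 5 log₁₀(d/10 pc) = 0.09 − 5 log₁₀(158/10)
  = 0.09 − 5 × 1.199 = 0.09 − 5.99 = -5.90.

-5.90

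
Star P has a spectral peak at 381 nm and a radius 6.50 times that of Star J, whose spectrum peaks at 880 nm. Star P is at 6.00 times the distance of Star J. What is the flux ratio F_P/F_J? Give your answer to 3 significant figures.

33.4

Wien's law: T_P/T_J = λ_J/λ_P = 880/381 = 2.310.
L_P/L_J = (R_P/R_J)²(T_P/T_J)⁴ = (6.50)²(2.310)⁴ = 1202.
F_P/F_J = (L_P/L_J)/(d_P/d_J)² = 1202/(6.00)² = 33.40.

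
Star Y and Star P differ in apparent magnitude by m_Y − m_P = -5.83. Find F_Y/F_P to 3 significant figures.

F_Y/F_P = 10^(−(m_Y − m_P)/2.5) = 10^(5.83/2.5) = 10^2.332 = 214.8.

215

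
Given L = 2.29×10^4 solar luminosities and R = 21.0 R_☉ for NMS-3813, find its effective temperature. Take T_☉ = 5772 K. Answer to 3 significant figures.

1.55×10^4 K

T/T_☉ = (L/L_☉)^(1/4) / (R/R_☉)^(1/2)
T = 5772 × (2.29×10^4)^(1/4) / √(21.0) = 5772 × 12.30 / 4.583 = 1.549×10^4 K.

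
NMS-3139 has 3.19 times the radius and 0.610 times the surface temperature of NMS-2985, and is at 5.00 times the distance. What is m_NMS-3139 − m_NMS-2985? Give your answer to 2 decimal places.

3.12

L_NMS-3139/L_NMS-2985 = (3.19)²(0.610)⁴ = 1.409.
F_NMS-3139/F_NMS-2985 = (L_NMS-3139/L_NMS-2985)/(d_NMS-3139/d_NMS-2985)² = 1.409/25.00 = 0.05636.
m_NMS-3139 − m_NMS-2985 = −2.5 log₁₀(0.05636) = 3.12.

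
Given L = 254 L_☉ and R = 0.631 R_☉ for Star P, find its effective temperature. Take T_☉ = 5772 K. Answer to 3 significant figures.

2.90×10^4 K

T/T_☉ = (L/L_☉)^(1/4) / (R/R_☉)^(1/2)
T = 5772 × (254)^(1/4) / √(0.631) = 5772 × 3.992 / 0.7944 = 2.901×10^4 K.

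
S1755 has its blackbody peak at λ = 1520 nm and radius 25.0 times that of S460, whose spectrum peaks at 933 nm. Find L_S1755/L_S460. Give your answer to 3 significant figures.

Wien's law gives T ∝ 1/λ_max, so T_S1755/T_S460 = λ_S460/λ_S1755 = 933/1520 = 0.6138.
Then L ∝ R²T⁴ gives L_S1755/L_S460 = (25.0)² × (0.6138)⁴ = 625.0 × 0.1420 = 88.72.

88.7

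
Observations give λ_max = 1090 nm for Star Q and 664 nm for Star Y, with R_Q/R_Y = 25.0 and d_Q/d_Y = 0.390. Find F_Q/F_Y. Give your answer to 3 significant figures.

566

Wien's law: T_Q/T_Y = λ_Y/λ_Q = 664/1090 = 0.6092.
L_Q/L_Y = (R_Q/R_Y)²(T_Q/T_Y)⁴ = (25.0)²(0.6092)⁴ = 86.07.
F_Q/F_Y = (L_Q/L_Y)/(d_Q/d_Y)² = 86.07/(0.390)² = 565.9.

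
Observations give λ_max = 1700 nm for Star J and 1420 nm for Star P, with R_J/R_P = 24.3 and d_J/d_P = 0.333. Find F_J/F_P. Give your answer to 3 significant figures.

2.59×10^3

Wien's law: T_J/T_P = λ_P/λ_J = 1420/1700 = 0.8353.
L_J/L_P = (R_J/R_P)²(T_J/T_P)⁴ = (24.3)²(0.8353)⁴ = 287.5.
F_J/F_P = (L_J/L_P)/(d_J/d_P)² = 287.5/(0.333)² = 2592.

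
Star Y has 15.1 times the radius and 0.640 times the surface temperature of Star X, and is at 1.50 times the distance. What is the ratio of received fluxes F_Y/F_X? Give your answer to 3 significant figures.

17.0

L_Y/L_X = (R_Y/R_X)²(T_Y/T_X)⁴ = (15.1)² × (0.640)⁴ = 38.25.
F_Y/F_X = (L_Y/L_X)/(d_Y/d_X)² = 38.25 / (1.50)² = 17.00.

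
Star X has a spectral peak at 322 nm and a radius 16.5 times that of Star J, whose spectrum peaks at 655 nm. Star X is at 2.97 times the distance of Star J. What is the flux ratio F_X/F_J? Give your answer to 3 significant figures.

528

Wien's law: T_X/T_J = λ_J/λ_X = 655/322 = 2.034.
L_X/L_J = (R_X/R_J)²(T_X/T_J)⁴ = (16.5)²(2.034)⁴ = 4661.
F_X/F_J = (L_X/L_J)/(d_X/d_J)² = 4661/(2.97)² = 528.4.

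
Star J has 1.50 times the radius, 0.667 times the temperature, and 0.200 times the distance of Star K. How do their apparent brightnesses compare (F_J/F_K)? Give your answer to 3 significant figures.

L_J/L_K = (R_J/R_K)²(T_J/T_K)⁴ = (1.50)² × (0.667)⁴ = 0.4453.
F_J/F_K = (L_J/L_K)/(d_J/d_K)² = 0.4453 / (0.200)² = 11.13.

11.1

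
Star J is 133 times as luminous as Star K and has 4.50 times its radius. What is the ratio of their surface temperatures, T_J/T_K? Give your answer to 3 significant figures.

1.60

L ∝ R²T⁴ gives T ∝ (L/R²)^(1/4), so
T_J/T_K = (133 / 4.50²)^(1/4) = (6.568)^(1/4) = 1.601.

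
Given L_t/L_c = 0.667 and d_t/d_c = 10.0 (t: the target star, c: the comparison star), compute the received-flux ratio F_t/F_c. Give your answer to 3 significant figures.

F = L/(4πd²), so F_t/F_c = (L_t/L_c) / (d_t/d_c)²
= 0.667 / (10.0)² = 0.667 / 100.0 = 0.006670.

0.00667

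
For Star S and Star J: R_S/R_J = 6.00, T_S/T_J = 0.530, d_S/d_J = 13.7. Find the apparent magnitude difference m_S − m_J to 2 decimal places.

4.55

L_S/L_J = (6.00)²(0.530)⁴ = 2.841.
F_S/F_J = (L_S/L_J)/(d_S/d_J)² = 2.841/187.7 = 0.01513.
m_S − m_J = −2.5 log₁₀(0.01513) = 4.55.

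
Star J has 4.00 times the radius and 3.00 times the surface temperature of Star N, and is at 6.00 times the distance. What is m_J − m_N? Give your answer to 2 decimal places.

L_J/L_N = (4.00)²(3.00)⁴ = 1296.
F_J/F_N = (L_J/L_N)/(d_J/d_N)² = 1296/36.00 = 36.00.
m_J − m_N = −2.5 log₁₀(36.00) = -3.89.

-3.89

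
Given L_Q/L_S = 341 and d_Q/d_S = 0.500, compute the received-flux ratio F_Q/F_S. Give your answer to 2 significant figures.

1.4×10^3

F = L/(4πd²), so F_Q/F_S = (L_Q/L_S) / (d_Q/d_S)²
= 341 / (0.500)² = 341 / 0.2500 = 1364.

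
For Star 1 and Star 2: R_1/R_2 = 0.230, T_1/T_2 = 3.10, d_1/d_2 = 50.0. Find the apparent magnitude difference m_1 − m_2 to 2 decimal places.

6.77

L_1/L_2 = (0.230)²(3.10)⁴ = 4.885.
F_1/F_2 = (L_1/L_2)/(d_1/d_2)² = 4.885/2500 = 0.001954.
m_1 − m_2 = −2.5 log₁₀(0.001954) = 6.77.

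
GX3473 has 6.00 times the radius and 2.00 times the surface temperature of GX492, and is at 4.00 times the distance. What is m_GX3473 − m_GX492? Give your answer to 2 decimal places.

L_GX3473/L_GX492 = (6.00)²(2.00)⁴ = 576.0.
F_GX3473/F_GX492 = (L_GX3473/L_GX492)/(d_GX3473/d_GX492)² = 576.0/16.00 = 36.00.
m_GX3473 − m_GX492 = −2.5 log₁₀(36.00) = -3.89.

-3.89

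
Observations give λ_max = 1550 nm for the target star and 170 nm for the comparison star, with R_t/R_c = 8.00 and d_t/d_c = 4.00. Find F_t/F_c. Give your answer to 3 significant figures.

Wien's law: T_t/T_c = λ_c/λ_t = 170/1550 = 0.1097.
L_t/L_c = (R_t/R_c)²(T_t/T_c)⁴ = (8.00)²(0.1097)⁴ = 0.009261.
F_t/F_c = (L_t/L_c)/(d_t/d_c)² = 0.009261/(4.00)² = 5.788×10^-4.

5.79×10^-4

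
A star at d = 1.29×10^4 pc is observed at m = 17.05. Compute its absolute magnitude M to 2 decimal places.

M = m − 5 log₁₀(d/10 pc) = 17.05 − 5 log₁₀(1.29×10^4/10)
  = 17.05 − 5 × 3.111 = 17.05 − 15.55 = 1.50.

1.50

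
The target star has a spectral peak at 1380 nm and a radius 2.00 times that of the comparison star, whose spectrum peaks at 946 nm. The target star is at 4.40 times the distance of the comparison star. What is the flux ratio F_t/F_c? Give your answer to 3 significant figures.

0.0456

Wien's law: T_t/T_c = λ_c/λ_t = 946/1380 = 0.6855.
L_t/L_c = (R_t/R_c)²(T_t/T_c)⁴ = (2.00)²(0.6855)⁴ = 0.8833.
F_t/F_c = (L_t/L_c)/(d_t/d_c)² = 0.8833/(4.40)² = 0.04562.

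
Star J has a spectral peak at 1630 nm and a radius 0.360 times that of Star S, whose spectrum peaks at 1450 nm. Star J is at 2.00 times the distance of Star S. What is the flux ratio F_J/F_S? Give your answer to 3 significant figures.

0.0203

Wien's law: T_J/T_S = λ_S/λ_J = 1450/1630 = 0.8896.
L_J/L_S = (R_J/R_S)²(T_J/T_S)⁴ = (0.360)²(0.8896)⁴ = 0.08116.
F_J/F_S = (L_J/L_S)/(d_J/d_S)² = 0.08116/(2.00)² = 0.02029.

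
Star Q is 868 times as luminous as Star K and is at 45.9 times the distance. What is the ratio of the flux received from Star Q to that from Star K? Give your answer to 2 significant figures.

0.41

F = L/(4πd²), so F_Q/F_K = (L_Q/L_K) / (d_Q/d_K)²
= 868 / (45.9)² = 868 / 2107 = 0.4120.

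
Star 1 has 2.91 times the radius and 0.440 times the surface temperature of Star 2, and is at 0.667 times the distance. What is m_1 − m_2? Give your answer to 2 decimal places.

0.37

L_1/L_2 = (2.91)²(0.440)⁴ = 0.3174.
F_1/F_2 = (L_1/L_2)/(d_1/d_2)² = 0.3174/0.4449 = 0.7134.
m_1 − m_2 = −2.5 log₁₀(0.7134) = 0.37.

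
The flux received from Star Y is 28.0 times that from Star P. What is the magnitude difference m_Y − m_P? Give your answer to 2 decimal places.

-3.62

m_Y − m_P = −2.5 log₁₀(F_Y/F_P) = −2.5 log₁₀(28.0) = −2.5 × (1.447) = -3.618.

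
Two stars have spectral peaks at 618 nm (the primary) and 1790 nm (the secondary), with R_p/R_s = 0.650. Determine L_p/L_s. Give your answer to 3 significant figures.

29.7

Wien's law gives T ∝ 1/λ_max, so T_p/T_s = λ_s/λ_p = 1790/618 = 2.896.
Then L ∝ R²T⁴ gives L_p/L_s = (0.650)² × (2.896)⁴ = 0.4225 × 70.38 = 29.74.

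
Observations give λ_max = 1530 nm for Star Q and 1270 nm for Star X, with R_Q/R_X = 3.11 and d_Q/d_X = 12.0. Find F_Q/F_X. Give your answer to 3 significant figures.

0.0319

Wien's law: T_Q/T_X = λ_X/λ_Q = 1270/1530 = 0.8301.
L_Q/L_X = (R_Q/R_X)²(T_Q/T_X)⁴ = (3.11)²(0.8301)⁴ = 4.592.
F_Q/F_X = (L_Q/L_X)/(d_Q/d_X)² = 4.592/(12.0)² = 0.03189.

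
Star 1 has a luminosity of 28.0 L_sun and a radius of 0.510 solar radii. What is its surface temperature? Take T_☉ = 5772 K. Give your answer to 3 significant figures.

T/T_☉ = (L/L_☉)^(1/4) / (R/R_☉)^(1/2)
T = 5772 × (28.0)^(1/4) / √(0.510) = 5772 × 2.300 / 0.7141 = 1.859×10^4 K.

1.86×10^4 K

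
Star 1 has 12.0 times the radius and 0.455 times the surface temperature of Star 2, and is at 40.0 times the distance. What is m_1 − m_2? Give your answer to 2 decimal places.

L_1/L_2 = (12.0)²(0.455)⁴ = 6.172.
F_1/F_2 = (L_1/L_2)/(d_1/d_2)² = 6.172/1600 = 0.003857.
m_1 − m_2 = −2.5 log₁₀(0.003857) = 6.03.

6.03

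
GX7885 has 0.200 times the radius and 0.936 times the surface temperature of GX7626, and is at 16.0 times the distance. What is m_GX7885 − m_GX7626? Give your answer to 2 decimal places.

9.80

L_GX7885/L_GX7626 = (0.200)²(0.936)⁴ = 0.03070.
F_GX7885/F_GX7626 = (L_GX7885/L_GX7626)/(d_GX7885/d_GX7626)² = 0.03070/256.0 = 1.199×10^-4.
m_GX7885 − m_GX7626 = −2.5 log₁₀(1.199×10^-4) = 9.80.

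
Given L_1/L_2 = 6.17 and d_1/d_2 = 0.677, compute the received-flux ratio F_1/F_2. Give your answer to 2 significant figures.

F = L/(4πd²), so F_1/F_2 = (L_1/L_2) / (d_1/d_2)²
= 6.17 / (0.677)² = 6.17 / 0.4583 = 13.46.

13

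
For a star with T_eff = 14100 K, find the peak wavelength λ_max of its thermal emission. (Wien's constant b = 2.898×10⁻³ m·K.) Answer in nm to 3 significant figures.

206 nm

λ_max = b/T = 2.898×10⁻³ / 14100 = 2.06×10^-7 m = 205.5 nm.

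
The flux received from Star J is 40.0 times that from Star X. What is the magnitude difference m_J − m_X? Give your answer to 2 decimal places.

m_J − m_X = −2.5 log₁₀(F_J/F_X) = −2.5 log₁₀(40.0) = −2.5 × (1.602) = -4.005.

-4.01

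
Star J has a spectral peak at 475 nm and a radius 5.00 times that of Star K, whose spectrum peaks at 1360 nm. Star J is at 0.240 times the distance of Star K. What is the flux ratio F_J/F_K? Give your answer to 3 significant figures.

2.92×10^4

Wien's law: T_J/T_K = λ_K/λ_J = 1360/475 = 2.863.
L_J/L_K = (R_J/R_K)²(T_J/T_K)⁴ = (5.00)²(2.863)⁴ = 1680.
F_J/F_K = (L_J/L_K)/(d_J/d_K)² = 1680/(0.240)² = 2.917×10^4.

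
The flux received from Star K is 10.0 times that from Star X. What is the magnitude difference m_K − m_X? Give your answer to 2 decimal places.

-2.50

m_K − m_X = −2.5 log₁₀(F_K/F_X) = −2.5 log₁₀(10.0) = −2.5 × (1.000) = -2.500.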